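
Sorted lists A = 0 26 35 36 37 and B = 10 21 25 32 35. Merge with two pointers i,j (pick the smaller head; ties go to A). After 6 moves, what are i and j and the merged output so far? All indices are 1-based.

i=3, j=5, merged so far=[0, 10, 21, 25, 26, 32]

i=1 j=1: A[i]=0<=B[j]=10 take 0, i++
i=2 j=1: A[i]=26>B[j]=10 take 10, j++
i=2 j=2: A[i]=26>B[j]=21 take 21, j++
i=2 j=3: A[i]=26>B[j]=25 take 25, j++
i=2 j=4: A[i]=26<=B[j]=32 take 26, i++
i=3 j=4: A[i]=35>B[j]=32 take 32, j++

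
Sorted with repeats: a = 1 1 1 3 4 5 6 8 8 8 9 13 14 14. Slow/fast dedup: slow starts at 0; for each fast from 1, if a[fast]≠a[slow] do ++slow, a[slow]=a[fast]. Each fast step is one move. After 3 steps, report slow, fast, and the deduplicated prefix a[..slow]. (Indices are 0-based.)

slow=0 fast=1: a[fast]=1=a[slow] dup, fast++
slow=0 fast=2: a[fast]=1=a[slow] dup, fast++
slow=0 fast=3: a[fast]=3≠a[slow]=1 write a[1]=3, slow++,fast++

slow=1, fast=4, prefix=[1, 3]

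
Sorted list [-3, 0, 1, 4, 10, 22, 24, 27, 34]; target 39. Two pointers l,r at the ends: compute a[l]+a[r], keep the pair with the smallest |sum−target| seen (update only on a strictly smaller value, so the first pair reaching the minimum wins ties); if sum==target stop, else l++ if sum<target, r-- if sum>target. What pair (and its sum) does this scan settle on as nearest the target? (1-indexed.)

[1,9] -3+34=31 d=8 * → l++
[2,9] 0+34=34 d=5 * → l++
[3,9] 1+34=35 d=4 * → l++
[4,9] 4+34=38 d=1 * → l++
[5,9] 10+34=44 d=5 → r--
[5,8] 10+27=37 d=2 → l++
[6,8] 22+27=49 d=10 → r--
[6,7] 22+24=46 d=7 → r--

pair (4, 34) with sum 38 (|Δ|=1)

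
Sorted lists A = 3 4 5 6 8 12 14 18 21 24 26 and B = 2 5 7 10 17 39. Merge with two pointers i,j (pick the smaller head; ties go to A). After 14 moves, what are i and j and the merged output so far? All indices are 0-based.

i=9, j=5, merged so far=[2, 3, 4, 5, 5, 6, 7, 8, 10, 12, 14, 17, 18, 21]

[i=0,j=0] A[i]=3>B[j]=2 take 2 → j++
[i=0,j=1] A[i]=3<=B[j]=5 take 3 → i++
[i=1,j=1] A[i]=4<=B[j]=5 take 4 → i++
[i=2,j=1] A[i]=5<=B[j]=5 take 5 → i++
[i=3,j=1] A[i]=6>B[j]=5 take 5 → j++
[i=3,j=2] A[i]=6<=B[j]=7 take 6 → i++
[i=4,j=2] A[i]=8>B[j]=7 take 7 → j++
[i=4,j=3] A[i]=8<=B[j]=10 take 8 → i++
[i=5,j=3] A[i]=12>B[j]=10 take 10 → j++
[i=5,j=4] A[i]=12<=B[j]=17 take 12 → i++
[i=6,j=4] A[i]=14<=B[j]=17 take 14 → i++
[i=7,j=4] A[i]=18>B[j]=17 take 17 → j++
[i=7,j=5] A[i]=18<=B[j]=39 take 18 → i++
[i=8,j=5] A[i]=21<=B[j]=39 take 21 → i++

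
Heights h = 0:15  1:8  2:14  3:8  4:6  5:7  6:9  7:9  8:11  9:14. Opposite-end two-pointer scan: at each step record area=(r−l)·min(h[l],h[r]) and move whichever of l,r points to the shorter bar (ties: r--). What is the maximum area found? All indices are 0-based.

max area = 126

l=0 r=9: min(15,14)*9=126 best=126 *, r--
l=0 r=8: min(15,11)*8=88 best=126, r--
l=0 r=7: min(15,9)*7=63 best=126, r--
l=0 r=6: min(15,9)*6=54 best=126, r--
l=0 r=5: min(15,7)*5=35 best=126, r--
l=0 r=4: min(15,6)*4=24 best=126, r--
l=0 r=3: min(15,8)*3=24 best=126, r--
l=0 r=2: min(15,14)*2=28 best=126, r--
l=0 r=1: min(15,8)*1=8 best=126, r--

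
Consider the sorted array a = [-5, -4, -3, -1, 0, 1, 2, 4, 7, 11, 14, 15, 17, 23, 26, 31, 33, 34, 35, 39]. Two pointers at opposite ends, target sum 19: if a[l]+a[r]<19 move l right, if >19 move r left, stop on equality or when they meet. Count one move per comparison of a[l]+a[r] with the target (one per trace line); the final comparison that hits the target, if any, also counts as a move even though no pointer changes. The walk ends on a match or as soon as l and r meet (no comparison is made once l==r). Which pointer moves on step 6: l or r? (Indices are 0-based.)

r

[0,19] -5+39=34 >19 → r--
[0,18] -5+35=30 >19 → r--
[0,17] -5+34=29 >19 → r--
[0,16] -5+33=28 >19 → r--
[0,15] -5+31=26 >19 → r--
[0,14] -5+26=21 >19 → r--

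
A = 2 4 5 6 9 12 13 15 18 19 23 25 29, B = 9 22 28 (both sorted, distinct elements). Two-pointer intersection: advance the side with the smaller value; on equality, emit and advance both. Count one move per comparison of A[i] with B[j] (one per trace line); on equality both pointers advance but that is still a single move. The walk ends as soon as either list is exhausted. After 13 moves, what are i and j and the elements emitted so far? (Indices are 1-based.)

i=1 j=1: 2<9, i++
i=2 j=1: 4<9, i++
i=3 j=1: 5<9, i++
i=4 j=1: 6<9, i++
i=5 j=1: 9==9 emit, i++,j++
i=6 j=2: 12<22, i++
i=7 j=2: 13<22, i++
i=8 j=2: 15<22, i++
i=9 j=2: 18<22, i++
i=10 j=2: 19<22, i++
i=11 j=2: 23>22, j++
i=11 j=3: 23<28, i++
i=12 j=3: 25<28, i++

i=13, j=3, emitted=[9]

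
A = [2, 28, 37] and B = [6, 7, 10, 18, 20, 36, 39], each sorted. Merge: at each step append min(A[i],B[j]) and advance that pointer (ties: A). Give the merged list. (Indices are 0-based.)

i=0 j=0: A[i]=2<=B[j]=6 take 2, i++
i=1 j=0: A[i]=28>B[j]=6 take 6, j++
i=1 j=1: A[i]=28>B[j]=7 take 7, j++
i=1 j=2: A[i]=28>B[j]=10 take 10, j++
i=1 j=3: A[i]=28>B[j]=18 take 18, j++
i=1 j=4: A[i]=28>B[j]=20 take 20, j++
i=1 j=5: A[i]=28<=B[j]=36 take 28, i++
i=2 j=5: A[i]=37>B[j]=36 take 36, j++
i=2 j=6: A[i]=37<=B[j]=39 take 37, i++
i=3 j=6: A done, take B[j]=39, j++

[2, 6, 7, 10, 18, 20, 28, 36, 37, 39]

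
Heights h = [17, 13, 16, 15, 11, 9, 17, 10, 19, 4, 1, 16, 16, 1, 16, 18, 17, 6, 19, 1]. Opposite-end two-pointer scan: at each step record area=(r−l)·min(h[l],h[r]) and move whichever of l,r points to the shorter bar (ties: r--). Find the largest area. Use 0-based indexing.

[0,19] min(17,1)*19=19 best=19 * → r--
[0,18] min(17,19)*18=306 best=306 * → l++
[1,18] min(13,19)*17=221 best=306 → l++
[2,18] min(16,19)*16=256 best=306 → l++
[3,18] min(15,19)*15=225 best=306 → l++
[4,18] min(11,19)*14=154 best=306 → l++
[5,18] min(9,19)*13=117 best=306 → l++
[6,18] min(17,19)*12=204 best=306 → l++
[7,18] min(10,19)*11=110 best=306 → l++
[8,18] min(19,19)*10=190 best=306 → r--
[8,17] min(19,6)*9=54 best=306 → r--
[8,16] min(19,17)*8=136 best=306 → r--
[8,15] min(19,18)*7=126 best=306 → r--
[8,14] min(19,16)*6=96 best=306 → r--
[8,13] min(19,1)*5=5 best=306 → r--
[8,12] min(19,16)*4=64 best=306 → r--
[8,11] min(19,16)*3=48 best=306 → r--
[8,10] min(19,1)*2=2 best=306 → r--
[8,9] min(19,4)*1=4 best=306 → r--

max area = 306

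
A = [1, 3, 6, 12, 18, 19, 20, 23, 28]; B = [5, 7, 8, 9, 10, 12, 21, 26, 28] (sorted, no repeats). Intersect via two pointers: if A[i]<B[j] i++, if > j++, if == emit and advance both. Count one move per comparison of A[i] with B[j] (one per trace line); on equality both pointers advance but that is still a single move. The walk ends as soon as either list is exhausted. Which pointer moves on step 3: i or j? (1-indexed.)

i=1 j=1: 1<5, i++
i=2 j=1: 3<5, i++
i=3 j=1: 6>5, j++

j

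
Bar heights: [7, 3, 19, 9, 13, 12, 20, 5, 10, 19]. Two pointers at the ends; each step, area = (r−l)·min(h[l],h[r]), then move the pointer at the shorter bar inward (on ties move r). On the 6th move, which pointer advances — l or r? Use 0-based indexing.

l

[0,9] min(7,19)*9=63 best=63 * → l++
[1,9] min(3,19)*8=24 best=63 → l++
[2,9] min(19,19)*7=133 best=133 * → r--
[2,8] min(19,10)*6=60 best=133 → r--
[2,7] min(19,5)*5=25 best=133 → r--
[2,6] min(19,20)*4=76 best=133 → l++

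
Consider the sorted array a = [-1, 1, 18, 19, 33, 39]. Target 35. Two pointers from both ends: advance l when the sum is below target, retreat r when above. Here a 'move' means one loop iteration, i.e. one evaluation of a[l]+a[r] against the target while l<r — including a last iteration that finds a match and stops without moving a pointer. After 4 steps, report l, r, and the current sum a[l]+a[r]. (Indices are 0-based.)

l=0 r=5: -1+39=38 >35, r--
l=0 r=4: -1+33=32 <35, l++
l=1 r=4: 1+33=34 <35, l++
l=2 r=4: 18+33=51 >35, r--

l=2, r=3, sum=37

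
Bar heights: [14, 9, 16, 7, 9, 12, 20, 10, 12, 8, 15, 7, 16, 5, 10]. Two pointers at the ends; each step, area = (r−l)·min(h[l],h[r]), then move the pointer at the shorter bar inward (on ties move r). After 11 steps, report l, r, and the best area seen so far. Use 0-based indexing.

l=3, r=6, best area=168

l=0 r=14: min(14,10)*14=140 best=140 *, r--
l=0 r=13: min(14,5)*13=65 best=140, r--
l=0 r=12: min(14,16)*12=168 best=168 *, l++
l=1 r=12: min(9,16)*11=99 best=168, l++
l=2 r=12: min(16,16)*10=160 best=168, r--
l=2 r=11: min(16,7)*9=63 best=168, r--
l=2 r=10: min(16,15)*8=120 best=168, r--
l=2 r=9: min(16,8)*7=56 best=168, r--
l=2 r=8: min(16,12)*6=72 best=168, r--
l=2 r=7: min(16,10)*5=50 best=168, r--
l=2 r=6: min(16,20)*4=64 best=168, l++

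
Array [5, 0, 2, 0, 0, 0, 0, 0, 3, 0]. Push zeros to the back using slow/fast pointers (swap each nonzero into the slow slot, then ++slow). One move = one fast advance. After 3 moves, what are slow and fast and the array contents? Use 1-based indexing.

slow=3, fast=4, a=[5, 2, 0, 0, 0, 0, 0, 0, 3, 0]

(s=1,f=1) a[fast]=5≠0 swap→a[1]=5 → slow++,fast++
(s=2,f=2) a[fast]=0 → fast++
(s=2,f=3) a[fast]=2≠0 swap→a[2]=2 → slow++,fast++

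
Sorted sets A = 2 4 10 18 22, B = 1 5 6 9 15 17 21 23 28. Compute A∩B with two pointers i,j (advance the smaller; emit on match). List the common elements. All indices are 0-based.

i=0 j=0: 2>1, j++
i=0 j=1: 2<5, i++
i=1 j=1: 4<5, i++
i=2 j=1: 10>5, j++
i=2 j=2: 10>6, j++
i=2 j=3: 10>9, j++
i=2 j=4: 10<15, i++
i=3 j=4: 18>15, j++
i=3 j=5: 18>17, j++
i=3 j=6: 18<21, i++
i=4 j=6: 22>21, j++
i=4 j=7: 22<23, i++

intersection = []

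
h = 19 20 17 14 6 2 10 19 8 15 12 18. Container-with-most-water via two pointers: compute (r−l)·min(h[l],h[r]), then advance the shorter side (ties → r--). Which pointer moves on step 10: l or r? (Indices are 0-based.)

r

[0,11] min(19,18)*11=198 best=198 * → r--
[0,10] min(19,12)*10=120 best=198 → r--
[0,9] min(19,15)*9=135 best=198 → r--
[0,8] min(19,8)*8=64 best=198 → r--
[0,7] min(19,19)*7=133 best=198 → r--
[0,6] min(19,10)*6=60 best=198 → r--
[0,5] min(19,2)*5=10 best=198 → r--
[0,4] min(19,6)*4=24 best=198 → r--
[0,3] min(19,14)*3=42 best=198 → r--
[0,2] min(19,17)*2=34 best=198 → r--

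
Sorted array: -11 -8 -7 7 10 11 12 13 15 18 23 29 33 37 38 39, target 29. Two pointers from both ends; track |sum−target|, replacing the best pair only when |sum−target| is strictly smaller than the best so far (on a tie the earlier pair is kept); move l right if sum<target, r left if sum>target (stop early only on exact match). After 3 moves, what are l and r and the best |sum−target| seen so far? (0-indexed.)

l=1, r=13, best |Δ|=1

[0,15] -11+39=28 d=1 * → l++
[1,15] -8+39=31 d=2 → r--
[1,14] -8+38=30 d=1 → r--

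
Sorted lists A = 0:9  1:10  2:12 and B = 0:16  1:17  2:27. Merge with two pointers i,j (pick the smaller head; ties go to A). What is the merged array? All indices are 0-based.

[9, 10, 12, 16, 17, 27]

[i=0,j=0] A[i]=9<=B[j]=16 take 9 → i++
[i=1,j=0] A[i]=10<=B[j]=16 take 10 → i++
[i=2,j=0] A[i]=12<=B[j]=16 take 12 → i++
[i=3,j=0] A done, take B[j]=16 → j++
[i=3,j=1] A done, take B[j]=17 → j++
[i=3,j=2] A done, take B[j]=27 → j++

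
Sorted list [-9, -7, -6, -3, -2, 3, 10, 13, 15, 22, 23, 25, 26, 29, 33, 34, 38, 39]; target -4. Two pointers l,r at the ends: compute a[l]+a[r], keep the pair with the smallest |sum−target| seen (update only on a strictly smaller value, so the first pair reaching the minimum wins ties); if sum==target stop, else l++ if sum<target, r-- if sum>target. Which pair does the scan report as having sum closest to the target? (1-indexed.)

pair (-7, 3) with sum -4 (|Δ|=0)

[1,18] -9+39=30 d=34 * → r--
[1,17] -9+38=29 d=33 * → r--
[1,16] -9+34=25 d=29 * → r--
[1,15] -9+33=24 d=28 * → r--
[1,14] -9+29=20 d=24 * → r--
[1,13] -9+26=17 d=21 * → r--
[1,12] -9+25=16 d=20 * → r--
[1,11] -9+23=14 d=18 * → r--
[1,10] -9+22=13 d=17 * → r--
[1,9] -9+15=6 d=10 * → r--
[1,8] -9+13=4 d=8 * → r--
[1,7] -9+10=1 d=5 * → r--
[1,6] -9+3=-6 d=2 * → l++
[2,6] -7+3=-4 d=0 * → stop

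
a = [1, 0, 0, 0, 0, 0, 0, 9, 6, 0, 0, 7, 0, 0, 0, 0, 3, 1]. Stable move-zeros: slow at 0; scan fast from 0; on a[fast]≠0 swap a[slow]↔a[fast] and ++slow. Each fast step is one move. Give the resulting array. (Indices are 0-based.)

[1, 9, 6, 7, 3, 1, 0, 0, 0, 0, 0, 0, 0, 0, 0, 0, 0, 0]

(s=0,f=0) a[fast]=1≠0 swap→a[0]=1 → slow++,fast++
(s=1,f=1) a[fast]=0 → fast++
(s=1,f=2) a[fast]=0 → fast++
(s=1,f=3) a[fast]=0 → fast++
(s=1,f=4) a[fast]=0 → fast++
(s=1,f=5) a[fast]=0 → fast++
(s=1,f=6) a[fast]=0 → fast++
(s=1,f=7) a[fast]=9≠0 swap→a[1]=9 → slow++,fast++
(s=2,f=8) a[fast]=6≠0 swap→a[2]=6 → slow++,fast++
(s=3,f=9) a[fast]=0 → fast++
(s=3,f=10) a[fast]=0 → fast++
(s=3,f=11) a[fast]=7≠0 swap→a[3]=7 → slow++,fast++
(s=4,f=12) a[fast]=0 → fast++
(s=4,f=13) a[fast]=0 → fast++
(s=4,f=14) a[fast]=0 → fast++
(s=4,f=15) a[fast]=0 → fast++
(s=4,f=16) a[fast]=3≠0 swap→a[4]=3 → slow++,fast++
(s=5,f=17) a[fast]=1≠0 swap→a[5]=1 → slow++,fast++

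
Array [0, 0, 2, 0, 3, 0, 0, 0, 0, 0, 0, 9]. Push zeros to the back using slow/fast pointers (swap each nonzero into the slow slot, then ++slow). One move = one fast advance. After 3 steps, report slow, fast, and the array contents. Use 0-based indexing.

slow=1, fast=3, a=[2, 0, 0, 0, 3, 0, 0, 0, 0, 0, 0, 9]

slow=0 fast=0: a[fast]=0, fast++
slow=0 fast=1: a[fast]=0, fast++
slow=0 fast=2: a[fast]=2≠0 swap→a[0]=2, slow++,fast++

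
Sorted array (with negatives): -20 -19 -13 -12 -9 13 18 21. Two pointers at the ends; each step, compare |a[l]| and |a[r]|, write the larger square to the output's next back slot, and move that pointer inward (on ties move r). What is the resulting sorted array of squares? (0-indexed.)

l=0 r=7: |-20|<=|21| out[7]=441, r--
l=0 r=6: |-20|>|18| out[6]=400, l++
l=1 r=6: |-19|>|18| out[5]=361, l++
l=2 r=6: |-13|<=|18| out[4]=324, r--
l=2 r=5: |-13|<=|13| out[3]=169, r--
l=2 r=4: |-13|>|-9| out[2]=169, l++
l=3 r=4: |-12|>|-9| out[1]=144, l++
l=4 r=4: |-9|<=|-9| out[0]=81, r--

[81, 144, 169, 169, 324, 361, 400, 441]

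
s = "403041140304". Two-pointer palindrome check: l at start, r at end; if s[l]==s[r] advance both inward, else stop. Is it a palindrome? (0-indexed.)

palindrome

l=0 r=11: '4'=='4', l++,r--
l=1 r=10: '0'=='0', l++,r--
l=2 r=9: '3'=='3', l++,r--
l=3 r=8: '0'=='0', l++,r--
l=4 r=7: '4'=='4', l++,r--
l=5 r=6: '1'=='1', l++,r--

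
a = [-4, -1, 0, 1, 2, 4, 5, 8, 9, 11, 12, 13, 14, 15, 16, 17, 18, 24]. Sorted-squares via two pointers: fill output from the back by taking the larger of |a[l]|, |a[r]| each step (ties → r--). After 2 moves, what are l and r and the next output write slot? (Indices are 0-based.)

l=0, r=15, next write slot=15

[0,17] |-4|<=|24| out[17]=576 → r--
[0,16] |-4|<=|18| out[16]=324 → r--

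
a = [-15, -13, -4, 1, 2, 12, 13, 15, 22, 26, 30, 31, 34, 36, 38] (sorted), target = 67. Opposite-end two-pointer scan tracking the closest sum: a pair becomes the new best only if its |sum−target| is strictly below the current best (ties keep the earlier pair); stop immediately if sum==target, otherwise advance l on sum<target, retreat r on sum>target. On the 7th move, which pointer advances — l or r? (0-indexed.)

l=0 r=14: -15+38=23 d=44 *, l++
l=1 r=14: -13+38=25 d=42 *, l++
l=2 r=14: -4+38=34 d=33 *, l++
l=3 r=14: 1+38=39 d=28 *, l++
l=4 r=14: 2+38=40 d=27 *, l++
l=5 r=14: 12+38=50 d=17 *, l++
l=6 r=14: 13+38=51 d=16 *, l++

l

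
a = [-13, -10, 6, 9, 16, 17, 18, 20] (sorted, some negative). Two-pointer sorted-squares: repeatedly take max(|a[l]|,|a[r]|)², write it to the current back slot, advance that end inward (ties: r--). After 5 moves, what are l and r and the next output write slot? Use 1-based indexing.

[1,8] |-13|<=|20| out[8]=400 → r--
[1,7] |-13|<=|18| out[7]=324 → r--
[1,6] |-13|<=|17| out[6]=289 → r--
[1,5] |-13|<=|16| out[5]=256 → r--
[1,4] |-13|>|9| out[4]=169 → l++

l=2, r=4, next write slot=3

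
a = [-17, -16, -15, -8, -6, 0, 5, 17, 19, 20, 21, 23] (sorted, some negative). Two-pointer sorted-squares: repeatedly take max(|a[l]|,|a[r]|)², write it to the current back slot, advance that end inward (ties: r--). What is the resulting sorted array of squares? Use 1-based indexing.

[0, 25, 36, 64, 225, 256, 289, 289, 361, 400, 441, 529]

[1,12] |-17|<=|23| out[12]=529 → r--
[1,11] |-17|<=|21| out[11]=441 → r--
[1,10] |-17|<=|20| out[10]=400 → r--
[1,9] |-17|<=|19| out[9]=361 → r--
[1,8] |-17|<=|17| out[8]=289 → r--
[1,7] |-17|>|5| out[7]=289 → l++
[2,7] |-16|>|5| out[6]=256 → l++
[3,7] |-15|>|5| out[5]=225 → l++
[4,7] |-8|>|5| out[4]=64 → l++
[5,7] |-6|>|5| out[3]=36 → l++
[6,7] |0|<=|5| out[2]=25 → r--
[6,6] |0|<=|0| out[1]=0 → r--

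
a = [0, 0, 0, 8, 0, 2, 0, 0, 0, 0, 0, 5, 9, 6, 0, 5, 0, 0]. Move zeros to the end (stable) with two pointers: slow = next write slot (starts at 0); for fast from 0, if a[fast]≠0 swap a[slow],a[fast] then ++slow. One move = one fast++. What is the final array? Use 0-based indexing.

(s=0,f=0) a[fast]=0 → fast++
(s=0,f=1) a[fast]=0 → fast++
(s=0,f=2) a[fast]=0 → fast++
(s=0,f=3) a[fast]=8≠0 swap→a[0]=8 → slow++,fast++
(s=1,f=4) a[fast]=0 → fast++
(s=1,f=5) a[fast]=2≠0 swap→a[1]=2 → slow++,fast++
(s=2,f=6) a[fast]=0 → fast++
(s=2,f=7) a[fast]=0 → fast++
(s=2,f=8) a[fast]=0 → fast++
(s=2,f=9) a[fast]=0 → fast++
(s=2,f=10) a[fast]=0 → fast++
(s=2,f=11) a[fast]=5≠0 swap→a[2]=5 → slow++,fast++
(s=3,f=12) a[fast]=9≠0 swap→a[3]=9 → slow++,fast++
(s=4,f=13) a[fast]=6≠0 swap→a[4]=6 → slow++,fast++
(s=5,f=14) a[fast]=0 → fast++
(s=5,f=15) a[fast]=5≠0 swap→a[5]=5 → slow++,fast++
(s=6,f=16) a[fast]=0 → fast++
(s=6,f=17) a[fast]=0 → fast++

[8, 2, 5, 9, 6, 5, 0, 0, 0, 0, 0, 0, 0, 0, 0, 0, 0, 0]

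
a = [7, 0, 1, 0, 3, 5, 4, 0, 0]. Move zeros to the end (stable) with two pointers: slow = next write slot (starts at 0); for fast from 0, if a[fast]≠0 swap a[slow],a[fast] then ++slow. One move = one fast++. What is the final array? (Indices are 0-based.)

[7, 1, 3, 5, 4, 0, 0, 0, 0]

slow=0 fast=0: a[fast]=7≠0 swap→a[0]=7, slow++,fast++
slow=1 fast=1: a[fast]=0, fast++
slow=1 fast=2: a[fast]=1≠0 swap→a[1]=1, slow++,fast++
slow=2 fast=3: a[fast]=0, fast++
slow=2 fast=4: a[fast]=3≠0 swap→a[2]=3, slow++,fast++
slow=3 fast=5: a[fast]=5≠0 swap→a[3]=5, slow++,fast++
slow=4 fast=6: a[fast]=4≠0 swap→a[4]=4, slow++,fast++
slow=5 fast=7: a[fast]=0, fast++
slow=5 fast=8: a[fast]=0, fast++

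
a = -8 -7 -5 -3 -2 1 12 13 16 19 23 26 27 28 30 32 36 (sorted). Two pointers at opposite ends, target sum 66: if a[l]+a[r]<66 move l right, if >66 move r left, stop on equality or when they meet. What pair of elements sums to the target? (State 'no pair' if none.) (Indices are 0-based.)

(30, 36)

l=0 r=16: -8+36=28 <66, l++
l=1 r=16: -7+36=29 <66, l++
l=2 r=16: -5+36=31 <66, l++
l=3 r=16: -3+36=33 <66, l++
l=4 r=16: -2+36=34 <66, l++
l=5 r=16: 1+36=37 <66, l++
l=6 r=16: 12+36=48 <66, l++
l=7 r=16: 13+36=49 <66, l++
l=8 r=16: 16+36=52 <66, l++
l=9 r=16: 19+36=55 <66, l++
l=10 r=16: 23+36=59 <66, l++
l=11 r=16: 26+36=62 <66, l++
l=12 r=16: 27+36=63 <66, l++
l=13 r=16: 28+36=64 <66, l++
l=14 r=16: 30+36=66, found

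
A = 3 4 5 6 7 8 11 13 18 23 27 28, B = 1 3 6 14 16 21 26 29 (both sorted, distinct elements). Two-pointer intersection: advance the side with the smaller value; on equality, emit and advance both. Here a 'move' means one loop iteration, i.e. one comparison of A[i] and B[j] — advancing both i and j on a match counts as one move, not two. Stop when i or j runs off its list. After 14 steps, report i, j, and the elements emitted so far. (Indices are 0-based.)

[i=0,j=0] 3>1 → j++
[i=0,j=1] 3==3 emit → i++,j++
[i=1,j=2] 4<6 → i++
[i=2,j=2] 5<6 → i++
[i=3,j=2] 6==6 emit → i++,j++
[i=4,j=3] 7<14 → i++
[i=5,j=3] 8<14 → i++
[i=6,j=3] 11<14 → i++
[i=7,j=3] 13<14 → i++
[i=8,j=3] 18>14 → j++
[i=8,j=4] 18>16 → j++
[i=8,j=5] 18<21 → i++
[i=9,j=5] 23>21 → j++
[i=9,j=6] 23<26 → i++

i=10, j=6, emitted=[3, 6]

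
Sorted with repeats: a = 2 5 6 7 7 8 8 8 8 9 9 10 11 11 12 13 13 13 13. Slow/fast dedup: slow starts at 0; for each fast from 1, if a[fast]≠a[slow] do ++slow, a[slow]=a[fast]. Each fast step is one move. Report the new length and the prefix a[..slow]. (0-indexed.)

slow=0 fast=1: a[fast]=5≠a[slow]=2 write a[1]=5, slow++,fast++
slow=1 fast=2: a[fast]=6≠a[slow]=5 write a[2]=6, slow++,fast++
slow=2 fast=3: a[fast]=7≠a[slow]=6 write a[3]=7, slow++,fast++
slow=3 fast=4: a[fast]=7=a[slow] dup, fast++
slow=3 fast=5: a[fast]=8≠a[slow]=7 write a[4]=8, slow++,fast++
slow=4 fast=6: a[fast]=8=a[slow] dup, fast++
slow=4 fast=7: a[fast]=8=a[slow] dup, fast++
slow=4 fast=8: a[fast]=8=a[slow] dup, fast++
slow=4 fast=9: a[fast]=9≠a[slow]=8 write a[5]=9, slow++,fast++
slow=5 fast=10: a[fast]=9=a[slow] dup, fast++
slow=5 fast=11: a[fast]=10≠a[slow]=9 write a[6]=10, slow++,fast++
slow=6 fast=12: a[fast]=11≠a[slow]=10 write a[7]=11, slow++,fast++
slow=7 fast=13: a[fast]=11=a[slow] dup, fast++
slow=7 fast=14: a[fast]=12≠a[slow]=11 write a[8]=12, slow++,fast++
slow=8 fast=15: a[fast]=13≠a[slow]=12 write a[9]=13, slow++,fast++
slow=9 fast=16: a[fast]=13=a[slow] dup, fast++
slow=9 fast=17: a[fast]=13=a[slow] dup, fast++
slow=9 fast=18: a[fast]=13=a[slow] dup, fast++

length 10; prefix = [2, 5, 6, 7, 8, 9, 10, 11, 12, 13]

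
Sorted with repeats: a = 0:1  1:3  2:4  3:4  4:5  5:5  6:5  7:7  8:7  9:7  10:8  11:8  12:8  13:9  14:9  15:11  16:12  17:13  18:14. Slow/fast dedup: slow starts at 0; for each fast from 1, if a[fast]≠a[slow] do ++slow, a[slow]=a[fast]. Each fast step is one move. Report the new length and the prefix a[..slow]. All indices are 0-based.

length 11; prefix = [1, 3, 4, 5, 7, 8, 9, 11, 12, 13, 14]

(s=0,f=1) a[fast]=3≠a[slow]=1 write a[1]=3 → slow++,fast++
(s=1,f=2) a[fast]=4≠a[slow]=3 write a[2]=4 → slow++,fast++
(s=2,f=3) a[fast]=4=a[slow] dup → fast++
(s=2,f=4) a[fast]=5≠a[slow]=4 write a[3]=5 → slow++,fast++
(s=3,f=5) a[fast]=5=a[slow] dup → fast++
(s=3,f=6) a[fast]=5=a[slow] dup → fast++
(s=3,f=7) a[fast]=7≠a[slow]=5 write a[4]=7 → slow++,fast++
(s=4,f=8) a[fast]=7=a[slow] dup → fast++
(s=4,f=9) a[fast]=7=a[slow] dup → fast++
(s=4,f=10) a[fast]=8≠a[slow]=7 write a[5]=8 → slow++,fast++
(s=5,f=11) a[fast]=8=a[slow] dup → fast++
(s=5,f=12) a[fast]=8=a[slow] dup → fast++
(s=5,f=13) a[fast]=9≠a[slow]=8 write a[6]=9 → slow++,fast++
(s=6,f=14) a[fast]=9=a[slow] dup → fast++
(s=6,f=15) a[fast]=11≠a[slow]=9 write a[7]=11 → slow++,fast++
(s=7,f=16) a[fast]=12≠a[slow]=11 write a[8]=12 → slow++,fast++
(s=8,f=17) a[fast]=13≠a[slow]=12 write a[9]=13 → slow++,fast++
(s=9,f=18) a[fast]=14≠a[slow]=13 write a[10]=14 → slow++,fast++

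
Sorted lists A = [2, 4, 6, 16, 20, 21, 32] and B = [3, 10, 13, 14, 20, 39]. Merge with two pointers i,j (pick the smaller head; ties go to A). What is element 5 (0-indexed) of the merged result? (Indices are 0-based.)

merged[5] = 13

[i=0,j=0] A[i]=2<=B[j]=3 take 2 → i++
[i=1,j=0] A[i]=4>B[j]=3 take 3 → j++
[i=1,j=1] A[i]=4<=B[j]=10 take 4 → i++
[i=2,j=1] A[i]=6<=B[j]=10 take 6 → i++
[i=3,j=1] A[i]=16>B[j]=10 take 10 → j++
[i=3,j=2] A[i]=16>B[j]=13 take 13 → j++
[i=3,j=3] A[i]=16>B[j]=14 take 14 → j++
[i=3,j=4] A[i]=16<=B[j]=20 take 16 → i++
[i=4,j=4] A[i]=20<=B[j]=20 take 20 → i++
[i=5,j=4] A[i]=21>B[j]=20 take 20 → j++
[i=5,j=5] A[i]=21<=B[j]=39 take 21 → i++
[i=6,j=5] A[i]=32<=B[j]=39 take 32 → i++
[i=7,j=5] A done, take B[j]=39 → j++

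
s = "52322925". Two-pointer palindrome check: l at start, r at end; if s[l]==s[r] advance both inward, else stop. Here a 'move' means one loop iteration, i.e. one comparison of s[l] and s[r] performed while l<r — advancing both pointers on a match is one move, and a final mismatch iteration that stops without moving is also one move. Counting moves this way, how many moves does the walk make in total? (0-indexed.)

l=0 r=7: '5'=='5', l++,r--
l=1 r=6: '2'=='2', l++,r--
l=2 r=5: '3'!='9', stop

3 moves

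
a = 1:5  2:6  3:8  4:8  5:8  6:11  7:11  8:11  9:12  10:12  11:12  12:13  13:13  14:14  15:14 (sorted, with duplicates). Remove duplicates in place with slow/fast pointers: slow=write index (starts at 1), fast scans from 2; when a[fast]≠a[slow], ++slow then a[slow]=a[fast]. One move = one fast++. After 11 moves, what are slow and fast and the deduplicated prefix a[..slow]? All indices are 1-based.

slow=6, fast=13, prefix=[5, 6, 8, 11, 12, 13]

slow=1 fast=2: a[fast]=6≠a[slow]=5 write a[2]=6, slow++,fast++
slow=2 fast=3: a[fast]=8≠a[slow]=6 write a[3]=8, slow++,fast++
slow=3 fast=4: a[fast]=8=a[slow] dup, fast++
slow=3 fast=5: a[fast]=8=a[slow] dup, fast++
slow=3 fast=6: a[fast]=11≠a[slow]=8 write a[4]=11, slow++,fast++
slow=4 fast=7: a[fast]=11=a[slow] dup, fast++
slow=4 fast=8: a[fast]=11=a[slow] dup, fast++
slow=4 fast=9: a[fast]=12≠a[slow]=11 write a[5]=12, slow++,fast++
slow=5 fast=10: a[fast]=12=a[slow] dup, fast++
slow=5 fast=11: a[fast]=12=a[slow] dup, fast++
slow=5 fast=12: a[fast]=13≠a[slow]=12 write a[6]=13, slow++,fast++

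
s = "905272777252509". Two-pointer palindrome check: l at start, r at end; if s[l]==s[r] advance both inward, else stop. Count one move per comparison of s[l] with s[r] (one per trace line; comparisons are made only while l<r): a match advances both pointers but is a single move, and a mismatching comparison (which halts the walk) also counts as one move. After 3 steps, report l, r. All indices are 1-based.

l=4, r=12

l=1 r=15: '9'=='9', l++,r--
l=2 r=14: '0'=='0', l++,r--
l=3 r=13: '5'=='5', l++,r--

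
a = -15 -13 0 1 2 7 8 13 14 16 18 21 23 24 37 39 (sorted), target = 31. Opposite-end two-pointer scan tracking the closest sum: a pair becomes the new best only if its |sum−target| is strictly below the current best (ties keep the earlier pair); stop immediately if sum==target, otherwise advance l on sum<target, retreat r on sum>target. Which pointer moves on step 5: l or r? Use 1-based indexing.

l

[1,16] -15+39=24 d=7 * → l++
[2,16] -13+39=26 d=5 * → l++
[3,16] 0+39=39 d=8 → r--
[3,15] 0+37=37 d=6 → r--
[3,14] 0+24=24 d=7 → l++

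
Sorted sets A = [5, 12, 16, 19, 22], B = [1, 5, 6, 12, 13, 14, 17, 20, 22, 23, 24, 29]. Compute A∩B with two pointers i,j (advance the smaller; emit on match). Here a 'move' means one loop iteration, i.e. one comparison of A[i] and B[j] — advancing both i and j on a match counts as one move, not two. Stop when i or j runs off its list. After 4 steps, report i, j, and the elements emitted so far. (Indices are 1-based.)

i=3, j=5, emitted=[5, 12]

[i=1,j=1] 5>1 → j++
[i=1,j=2] 5==5 emit → i++,j++
[i=2,j=3] 12>6 → j++
[i=2,j=4] 12==12 emit → i++,j++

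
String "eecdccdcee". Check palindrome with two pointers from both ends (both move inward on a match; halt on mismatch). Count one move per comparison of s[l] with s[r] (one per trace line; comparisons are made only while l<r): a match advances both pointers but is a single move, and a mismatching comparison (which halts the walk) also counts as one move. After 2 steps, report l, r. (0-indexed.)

l=2, r=7

l=0 r=9: 'e'=='e', l++,r--
l=1 r=8: 'e'=='e', l++,r--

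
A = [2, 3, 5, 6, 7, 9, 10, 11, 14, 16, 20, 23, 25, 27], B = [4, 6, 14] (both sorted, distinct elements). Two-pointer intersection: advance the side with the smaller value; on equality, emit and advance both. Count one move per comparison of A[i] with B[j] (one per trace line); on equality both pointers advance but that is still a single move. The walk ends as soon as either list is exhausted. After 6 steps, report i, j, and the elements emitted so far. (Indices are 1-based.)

i=6, j=3, emitted=[6]

[i=1,j=1] 2<4 → i++
[i=2,j=1] 3<4 → i++
[i=3,j=1] 5>4 → j++
[i=3,j=2] 5<6 → i++
[i=4,j=2] 6==6 emit → i++,j++
[i=5,j=3] 7<14 → i++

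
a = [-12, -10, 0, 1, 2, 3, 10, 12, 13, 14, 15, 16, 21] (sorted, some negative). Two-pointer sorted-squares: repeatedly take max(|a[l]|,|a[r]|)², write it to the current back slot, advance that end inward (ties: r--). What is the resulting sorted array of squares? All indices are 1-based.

[0, 1, 4, 9, 100, 100, 144, 144, 169, 196, 225, 256, 441]

l=1 r=13: |-12|<=|21| out[13]=441, r--
l=1 r=12: |-12|<=|16| out[12]=256, r--
l=1 r=11: |-12|<=|15| out[11]=225, r--
l=1 r=10: |-12|<=|14| out[10]=196, r--
l=1 r=9: |-12|<=|13| out[9]=169, r--
l=1 r=8: |-12|<=|12| out[8]=144, r--
l=1 r=7: |-12|>|10| out[7]=144, l++
l=2 r=7: |-10|<=|10| out[6]=100, r--
l=2 r=6: |-10|>|3| out[5]=100, l++
l=3 r=6: |0|<=|3| out[4]=9, r--
l=3 r=5: |0|<=|2| out[3]=4, r--
l=3 r=4: |0|<=|1| out[2]=1, r--
l=3 r=3: |0|<=|0| out[1]=0, r--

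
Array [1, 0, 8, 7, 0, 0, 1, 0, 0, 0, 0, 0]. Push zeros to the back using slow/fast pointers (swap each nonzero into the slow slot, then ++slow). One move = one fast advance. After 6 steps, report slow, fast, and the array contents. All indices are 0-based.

slow=3, fast=6, a=[1, 8, 7, 0, 0, 0, 1, 0, 0, 0, 0, 0]

(s=0,f=0) a[fast]=1≠0 swap→a[0]=1 → slow++,fast++
(s=1,f=1) a[fast]=0 → fast++
(s=1,f=2) a[fast]=8≠0 swap→a[1]=8 → slow++,fast++
(s=2,f=3) a[fast]=7≠0 swap→a[2]=7 → slow++,fast++
(s=3,f=4) a[fast]=0 → fast++
(s=3,f=5) a[fast]=0 → fast++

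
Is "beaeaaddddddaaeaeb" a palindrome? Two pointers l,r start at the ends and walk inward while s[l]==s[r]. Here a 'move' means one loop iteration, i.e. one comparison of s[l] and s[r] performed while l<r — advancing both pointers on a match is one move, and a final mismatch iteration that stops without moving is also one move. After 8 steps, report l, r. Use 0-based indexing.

l=0 r=17: 'b'=='b', l++,r--
l=1 r=16: 'e'=='e', l++,r--
l=2 r=15: 'a'=='a', l++,r--
l=3 r=14: 'e'=='e', l++,r--
l=4 r=13: 'a'=='a', l++,r--
l=5 r=12: 'a'=='a', l++,r--
l=6 r=11: 'd'=='d', l++,r--
l=7 r=10: 'd'=='d', l++,r--

l=8, r=9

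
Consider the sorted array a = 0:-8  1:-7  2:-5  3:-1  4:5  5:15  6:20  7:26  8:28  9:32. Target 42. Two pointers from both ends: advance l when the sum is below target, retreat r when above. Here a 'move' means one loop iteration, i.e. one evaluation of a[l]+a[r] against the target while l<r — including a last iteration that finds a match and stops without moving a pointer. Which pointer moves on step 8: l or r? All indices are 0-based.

l

[0,9] -8+32=24 <42 → l++
[1,9] -7+32=25 <42 → l++
[2,9] -5+32=27 <42 → l++
[3,9] -1+32=31 <42 → l++
[4,9] 5+32=37 <42 → l++
[5,9] 15+32=47 >42 → r--
[5,8] 15+28=43 >42 → r--
[5,7] 15+26=41 <42 → l++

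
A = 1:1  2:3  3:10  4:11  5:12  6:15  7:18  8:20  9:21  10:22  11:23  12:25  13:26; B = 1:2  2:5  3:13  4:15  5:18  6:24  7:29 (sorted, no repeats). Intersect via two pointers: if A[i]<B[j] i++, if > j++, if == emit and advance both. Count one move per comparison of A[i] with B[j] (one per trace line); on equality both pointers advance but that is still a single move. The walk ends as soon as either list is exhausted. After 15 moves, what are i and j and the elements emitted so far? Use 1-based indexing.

i=12, j=7, emitted=[15, 18]

i=1 j=1: 1<2, i++
i=2 j=1: 3>2, j++
i=2 j=2: 3<5, i++
i=3 j=2: 10>5, j++
i=3 j=3: 10<13, i++
i=4 j=3: 11<13, i++
i=5 j=3: 12<13, i++
i=6 j=3: 15>13, j++
i=6 j=4: 15==15 emit, i++,j++
i=7 j=5: 18==18 emit, i++,j++
i=8 j=6: 20<24, i++
i=9 j=6: 21<24, i++
i=10 j=6: 22<24, i++
i=11 j=6: 23<24, i++
i=12 j=6: 25>24, j++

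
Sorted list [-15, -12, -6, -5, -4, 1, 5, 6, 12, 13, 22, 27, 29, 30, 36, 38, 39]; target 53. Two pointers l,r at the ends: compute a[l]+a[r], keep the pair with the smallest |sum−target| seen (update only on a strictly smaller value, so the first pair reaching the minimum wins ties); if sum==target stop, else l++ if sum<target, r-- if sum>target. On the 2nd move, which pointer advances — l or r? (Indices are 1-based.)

l=1 r=17: -15+39=24 d=29 *, l++
l=2 r=17: -12+39=27 d=26 *, l++

l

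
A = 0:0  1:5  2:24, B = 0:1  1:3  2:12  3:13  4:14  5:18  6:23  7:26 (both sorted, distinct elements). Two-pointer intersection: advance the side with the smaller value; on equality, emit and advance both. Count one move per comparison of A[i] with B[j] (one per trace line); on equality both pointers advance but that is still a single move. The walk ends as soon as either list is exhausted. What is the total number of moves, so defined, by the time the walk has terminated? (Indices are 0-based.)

10 moves

i=0 j=0: 0<1, i++
i=1 j=0: 5>1, j++
i=1 j=1: 5>3, j++
i=1 j=2: 5<12, i++
i=2 j=2: 24>12, j++
i=2 j=3: 24>13, j++
i=2 j=4: 24>14, j++
i=2 j=5: 24>18, j++
i=2 j=6: 24>23, j++
i=2 j=7: 24<26, i++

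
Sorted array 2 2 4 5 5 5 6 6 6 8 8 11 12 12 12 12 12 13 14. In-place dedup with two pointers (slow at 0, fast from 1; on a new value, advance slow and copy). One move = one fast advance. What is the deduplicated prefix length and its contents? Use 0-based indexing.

(s=0,f=1) a[fast]=2=a[slow] dup → fast++
(s=0,f=2) a[fast]=4≠a[slow]=2 write a[1]=4 → slow++,fast++
(s=1,f=3) a[fast]=5≠a[slow]=4 write a[2]=5 → slow++,fast++
(s=2,f=4) a[fast]=5=a[slow] dup → fast++
(s=2,f=5) a[fast]=5=a[slow] dup → fast++
(s=2,f=6) a[fast]=6≠a[slow]=5 write a[3]=6 → slow++,fast++
(s=3,f=7) a[fast]=6=a[slow] dup → fast++
(s=3,f=8) a[fast]=6=a[slow] dup → fast++
(s=3,f=9) a[fast]=8≠a[slow]=6 write a[4]=8 → slow++,fast++
(s=4,f=10) a[fast]=8=a[slow] dup → fast++
(s=4,f=11) a[fast]=11≠a[slow]=8 write a[5]=11 → slow++,fast++
(s=5,f=12) a[fast]=12≠a[slow]=11 write a[6]=12 → slow++,fast++
(s=6,f=13) a[fast]=12=a[slow] dup → fast++
(s=6,f=14) a[fast]=12=a[slow] dup → fast++
(s=6,f=15) a[fast]=12=a[slow] dup → fast++
(s=6,f=16) a[fast]=12=a[slow] dup → fast++
(s=6,f=17) a[fast]=13≠a[slow]=12 write a[7]=13 → slow++,fast++
(s=7,f=18) a[fast]=14≠a[slow]=13 write a[8]=14 → slow++,fast++

length 9; prefix = [2, 4, 5, 6, 8, 11, 12, 13, 14]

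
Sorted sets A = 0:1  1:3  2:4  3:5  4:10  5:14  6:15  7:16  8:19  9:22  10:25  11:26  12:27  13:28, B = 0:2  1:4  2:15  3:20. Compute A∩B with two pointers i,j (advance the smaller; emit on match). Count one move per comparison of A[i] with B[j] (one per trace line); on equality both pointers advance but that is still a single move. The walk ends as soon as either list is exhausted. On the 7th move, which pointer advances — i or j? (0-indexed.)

i=0 j=0: 1<2, i++
i=1 j=0: 3>2, j++
i=1 j=1: 3<4, i++
i=2 j=1: 4==4 emit, i++,j++
i=3 j=2: 5<15, i++
i=4 j=2: 10<15, i++
i=5 j=2: 14<15, i++

i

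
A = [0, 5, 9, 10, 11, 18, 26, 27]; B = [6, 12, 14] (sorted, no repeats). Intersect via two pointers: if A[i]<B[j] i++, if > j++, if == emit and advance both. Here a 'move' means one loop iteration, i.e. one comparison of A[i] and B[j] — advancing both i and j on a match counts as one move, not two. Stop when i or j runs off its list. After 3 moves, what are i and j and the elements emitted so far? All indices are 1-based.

i=1 j=1: 0<6, i++
i=2 j=1: 5<6, i++
i=3 j=1: 9>6, j++

i=3, j=2, emitted=[]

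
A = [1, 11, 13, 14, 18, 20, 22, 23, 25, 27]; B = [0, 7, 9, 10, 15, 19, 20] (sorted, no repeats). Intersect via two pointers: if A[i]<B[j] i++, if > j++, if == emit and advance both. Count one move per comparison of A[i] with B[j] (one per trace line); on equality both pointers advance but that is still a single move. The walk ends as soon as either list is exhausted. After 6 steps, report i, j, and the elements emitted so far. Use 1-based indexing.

i=3, j=5, emitted=[]

i=1 j=1: 1>0, j++
i=1 j=2: 1<7, i++
i=2 j=2: 11>7, j++
i=2 j=3: 11>9, j++
i=2 j=4: 11>10, j++
i=2 j=5: 11<15, i++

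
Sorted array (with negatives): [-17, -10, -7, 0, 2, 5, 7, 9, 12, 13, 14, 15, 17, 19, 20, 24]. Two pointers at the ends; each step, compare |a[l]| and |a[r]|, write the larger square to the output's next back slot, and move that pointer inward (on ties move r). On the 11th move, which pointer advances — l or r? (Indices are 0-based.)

r

[0,15] |-17|<=|24| out[15]=576 → r--
[0,14] |-17|<=|20| out[14]=400 → r--
[0,13] |-17|<=|19| out[13]=361 → r--
[0,12] |-17|<=|17| out[12]=289 → r--
[0,11] |-17|>|15| out[11]=289 → l++
[1,11] |-10|<=|15| out[10]=225 → r--
[1,10] |-10|<=|14| out[9]=196 → r--
[1,9] |-10|<=|13| out[8]=169 → r--
[1,8] |-10|<=|12| out[7]=144 → r--
[1,7] |-10|>|9| out[6]=100 → l++
[2,7] |-7|<=|9| out[5]=81 → r--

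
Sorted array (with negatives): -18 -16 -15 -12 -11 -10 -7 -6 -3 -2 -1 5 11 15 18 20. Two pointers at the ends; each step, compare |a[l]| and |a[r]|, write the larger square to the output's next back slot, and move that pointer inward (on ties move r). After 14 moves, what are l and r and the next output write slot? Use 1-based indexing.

l=10, r=11, next write slot=2

l=1 r=16: |-18|<=|20| out[16]=400, r--
l=1 r=15: |-18|<=|18| out[15]=324, r--
l=1 r=14: |-18|>|15| out[14]=324, l++
l=2 r=14: |-16|>|15| out[13]=256, l++
l=3 r=14: |-15|<=|15| out[12]=225, r--
l=3 r=13: |-15|>|11| out[11]=225, l++
l=4 r=13: |-12|>|11| out[10]=144, l++
l=5 r=13: |-11|<=|11| out[9]=121, r--
l=5 r=12: |-11|>|5| out[8]=121, l++
l=6 r=12: |-10|>|5| out[7]=100, l++
l=7 r=12: |-7|>|5| out[6]=49, l++
l=8 r=12: |-6|>|5| out[5]=36, l++
l=9 r=12: |-3|<=|5| out[4]=25, r--
l=9 r=11: |-3|>|-1| out[3]=9, l++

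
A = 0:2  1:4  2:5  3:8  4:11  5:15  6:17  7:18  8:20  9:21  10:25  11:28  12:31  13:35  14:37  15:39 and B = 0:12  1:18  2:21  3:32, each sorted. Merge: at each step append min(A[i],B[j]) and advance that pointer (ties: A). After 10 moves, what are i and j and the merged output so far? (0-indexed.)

i=8, j=2, merged so far=[2, 4, 5, 8, 11, 12, 15, 17, 18, 18]

i=0 j=0: A[i]=2<=B[j]=12 take 2, i++
i=1 j=0: A[i]=4<=B[j]=12 take 4, i++
i=2 j=0: A[i]=5<=B[j]=12 take 5, i++
i=3 j=0: A[i]=8<=B[j]=12 take 8, i++
i=4 j=0: A[i]=11<=B[j]=12 take 11, i++
i=5 j=0: A[i]=15>B[j]=12 take 12, j++
i=5 j=1: A[i]=15<=B[j]=18 take 15, i++
i=6 j=1: A[i]=17<=B[j]=18 take 17, i++
i=7 j=1: A[i]=18<=B[j]=18 take 18, i++
i=8 j=1: A[i]=20>B[j]=18 take 18, j++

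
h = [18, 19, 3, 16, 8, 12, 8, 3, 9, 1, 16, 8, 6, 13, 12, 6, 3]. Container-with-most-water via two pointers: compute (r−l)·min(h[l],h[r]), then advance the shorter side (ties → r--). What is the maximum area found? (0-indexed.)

[0,16] min(18,3)*16=48 best=48 * → r--
[0,15] min(18,6)*15=90 best=90 * → r--
[0,14] min(18,12)*14=168 best=168 * → r--
[0,13] min(18,13)*13=169 best=169 * → r--
[0,12] min(18,6)*12=72 best=169 → r--
[0,11] min(18,8)*11=88 best=169 → r--
[0,10] min(18,16)*10=160 best=169 → r--
[0,9] min(18,1)*9=9 best=169 → r--
[0,8] min(18,9)*8=72 best=169 → r--
[0,7] min(18,3)*7=21 best=169 → r--
[0,6] min(18,8)*6=48 best=169 → r--
[0,5] min(18,12)*5=60 best=169 → r--
[0,4] min(18,8)*4=32 best=169 → r--
[0,3] min(18,16)*3=48 best=169 → r--
[0,2] min(18,3)*2=6 best=169 → r--
[0,1] min(18,19)*1=18 best=169 → l++

max area = 169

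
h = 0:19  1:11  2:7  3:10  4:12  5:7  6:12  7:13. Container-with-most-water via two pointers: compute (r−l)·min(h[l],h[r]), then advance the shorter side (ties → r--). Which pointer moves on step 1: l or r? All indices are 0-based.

r

[0,7] min(19,13)*7=91 best=91 * → r--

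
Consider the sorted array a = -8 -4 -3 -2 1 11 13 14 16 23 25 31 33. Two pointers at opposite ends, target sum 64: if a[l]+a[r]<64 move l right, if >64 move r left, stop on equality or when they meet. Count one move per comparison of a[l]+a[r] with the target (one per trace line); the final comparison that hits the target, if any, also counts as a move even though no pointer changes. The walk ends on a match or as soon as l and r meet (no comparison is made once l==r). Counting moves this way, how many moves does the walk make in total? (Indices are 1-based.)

12 moves

l=1 r=13: -8+33=25 <64, l++
l=2 r=13: -4+33=29 <64, l++
l=3 r=13: -3+33=30 <64, l++
l=4 r=13: -2+33=31 <64, l++
l=5 r=13: 1+33=34 <64, l++
l=6 r=13: 11+33=44 <64, l++
l=7 r=13: 13+33=46 <64, l++
l=8 r=13: 14+33=47 <64, l++
l=9 r=13: 16+33=49 <64, l++
l=10 r=13: 23+33=56 <64, l++
l=11 r=13: 25+33=58 <64, l++
l=12 r=13: 31+33=64, found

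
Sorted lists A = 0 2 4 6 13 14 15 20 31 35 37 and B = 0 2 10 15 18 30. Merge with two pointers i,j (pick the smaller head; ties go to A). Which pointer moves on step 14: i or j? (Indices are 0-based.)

[i=0,j=0] A[i]=0<=B[j]=0 take 0 → i++
[i=1,j=0] A[i]=2>B[j]=0 take 0 → j++
[i=1,j=1] A[i]=2<=B[j]=2 take 2 → i++
[i=2,j=1] A[i]=4>B[j]=2 take 2 → j++
[i=2,j=2] A[i]=4<=B[j]=10 take 4 → i++
[i=3,j=2] A[i]=6<=B[j]=10 take 6 → i++
[i=4,j=2] A[i]=13>B[j]=10 take 10 → j++
[i=4,j=3] A[i]=13<=B[j]=15 take 13 → i++
[i=5,j=3] A[i]=14<=B[j]=15 take 14 → i++
[i=6,j=3] A[i]=15<=B[j]=15 take 15 → i++
[i=7,j=3] A[i]=20>B[j]=15 take 15 → j++
[i=7,j=4] A[i]=20>B[j]=18 take 18 → j++
[i=7,j=5] A[i]=20<=B[j]=30 take 20 → i++
[i=8,j=5] A[i]=31>B[j]=30 take 30 → j++

j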